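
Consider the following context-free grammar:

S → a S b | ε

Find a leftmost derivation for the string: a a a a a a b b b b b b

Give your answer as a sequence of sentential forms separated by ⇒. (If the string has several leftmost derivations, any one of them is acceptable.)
Start with S.
Step 1: the leftmost non-terminal is S; apply S → a S b:  a S b
Step 2: the leftmost non-terminal is S; apply S → a S b:  a a S b b
Step 3: the leftmost non-terminal is S; apply S → a S b:  a a a S b b b
Step 4: the leftmost non-terminal is S; apply S → a S b:  a a a a S b b b b
Step 5: the leftmost non-terminal is S; apply S → a S b:  a a a a a S b b b b b
Step 6: the leftmost non-terminal is S; apply S → a S b:  a a a a a a S b b b b b b
Step 7: the leftmost non-terminal is S; apply S → ε:  a a a a a a b b b b b b

Final answer: S ⇒ a S b ⇒ a a S b b ⇒ a a a S b b b ⇒ a a a a S b b b b ⇒ a a a a a S b b b b b ⇒ a a a a a a S b b b b b b ⇒ a a a a a a b b b b b b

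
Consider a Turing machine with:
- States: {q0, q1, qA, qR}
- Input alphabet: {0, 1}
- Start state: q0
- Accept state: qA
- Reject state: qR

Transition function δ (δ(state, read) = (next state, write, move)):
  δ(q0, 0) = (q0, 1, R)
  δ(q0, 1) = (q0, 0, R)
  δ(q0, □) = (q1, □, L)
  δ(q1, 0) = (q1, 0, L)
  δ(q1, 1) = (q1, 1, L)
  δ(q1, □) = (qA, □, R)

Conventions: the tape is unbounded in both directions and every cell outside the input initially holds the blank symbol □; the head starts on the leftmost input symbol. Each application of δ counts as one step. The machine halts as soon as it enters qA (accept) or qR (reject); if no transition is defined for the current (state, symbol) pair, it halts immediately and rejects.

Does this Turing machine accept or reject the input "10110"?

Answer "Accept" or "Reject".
Step 0: [q0]10110 (head at position 0)
Step 1: δ(q0, 1) = (q0, 0, R)  ⊢  0[q0]0110 (head at position 1)
Step 2: δ(q0, 0) = (q0, 1, R)  ⊢  01[q0]110 (head at position 2)
Step 3: δ(q0, 1) = (q0, 0, R)  ⊢  010[q0]10 (head at position 3)
Step 4: δ(q0, 1) = (q0, 0, R)  ⊢  0100[q0]0 (head at position 4)
Step 5: δ(q0, 0) = (q0, 1, R)  ⊢  01001[q0]□ (head at position 5)
Step 6: δ(q0, □) = (q1, □, L)  ⊢  0100[q1]1□ (head at position 4)
Step 7: δ(q1, 1) = (q1, 1, L)  ⊢  010[q1]01□ (head at position 3)
Step 8: δ(q1, 0) = (q1, 0, L)  ⊢  01[q1]001□ (head at position 2)
Step 9: δ(q1, 0) = (q1, 0, L)  ⊢  0[q1]1001□ (head at position 1)
Step 10: δ(q1, 1) = (q1, 1, L)  ⊢  [q1]01001□ (head at position 0)
Step 11: δ(q1, 0) = (q1, 0, L)  ⊢  [q1]□01001□ (head at position -1)
Step 12: δ(q1, □) = (qA, □, R)  ⊢  □[qA]01001□ (head at position 0)
The machine is in qA, so it halts and accepts.

Final answer: Accept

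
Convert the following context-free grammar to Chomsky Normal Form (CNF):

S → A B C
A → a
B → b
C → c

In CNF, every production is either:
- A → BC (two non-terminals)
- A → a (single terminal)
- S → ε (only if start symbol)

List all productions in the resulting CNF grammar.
The grammar has no ε-productions or unit productions to eliminate.
A → a is already in CNF (single terminal) – keep it.
B → b is already in CNF (single terminal) – keep it.
C → c is already in CNF (single terminal) – keep it.
S → A B C has 3 symbols on the right: break it into binary productions S → A X0, X0 → B C.
Resulting CNF grammar (5 productions): A → a; B → b; C → c; S → A X0; X0 → B C

Final answer: A → a; B → b; C → c; S → A X0; X0 → B C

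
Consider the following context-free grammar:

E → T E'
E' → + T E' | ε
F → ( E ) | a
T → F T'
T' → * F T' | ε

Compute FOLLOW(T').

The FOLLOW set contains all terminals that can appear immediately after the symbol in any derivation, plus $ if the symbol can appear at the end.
Useful FIRST sets: FIRST(E') = {+, ε}, FIRST(T') = {*, ε} (both E' and T' are nullable).
FOLLOW(E): E is the start symbol → $; E appears in F → ( E ) followed by ')' → FOLLOW(E) = {), $}.
FOLLOW(E'): E' appears at the right end of E → T E' and of E' → + T E', so FOLLOW(E') ⊇ FOLLOW(E) (the second occurrence adds nothing new). FOLLOW(E') = {), $}.
FOLLOW(T): in E → T E' and E' → + T E', T is followed by E': add FIRST(E') minus ε = {+}; since E' is nullable, also add FOLLOW(E) and FOLLOW(E') = {), $}. FOLLOW(T) = {+, ), $}.
FOLLOW(T'): T' appears at the right end of T → F T' and of T' → * F T', so FOLLOW(T') = FOLLOW(T) = {+, ), $}.

Final answer: {$, ), +}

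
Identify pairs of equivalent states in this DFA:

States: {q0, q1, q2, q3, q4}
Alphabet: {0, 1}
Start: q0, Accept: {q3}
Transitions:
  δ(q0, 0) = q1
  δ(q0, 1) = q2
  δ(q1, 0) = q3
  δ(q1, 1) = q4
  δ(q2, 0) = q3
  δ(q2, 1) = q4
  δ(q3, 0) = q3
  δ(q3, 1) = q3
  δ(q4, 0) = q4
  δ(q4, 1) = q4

Using the table-filling algorithm:
Round 0 – mark pairs where exactly one state is accepting: (q0,q3), (q1,q3), (q2,q3), (q3,q4)
Round 1 – newly marked: (q0,q1) [on 0: q1 vs q3, already marked]; (q0,q2) [on 0: q1 vs q3, already marked]; (q1,q4) [on 0: q3 vs q4, already marked]; (q2,q4) [on 0: q3 vs q4, already marked]
Round 2 – newly marked: (q0,q4) [on 0: q1 vs q4, already marked]
No further pairs can be marked.
(q1, q2) unmarked: δ(q1,0)=q3, δ(q2,0)=q3; δ(q1,1)=q4, δ(q2,1)=q4 → equivalent
Equivalent pairs: (q1, q2)

Final answer: Equivalent pairs: (q1, q2)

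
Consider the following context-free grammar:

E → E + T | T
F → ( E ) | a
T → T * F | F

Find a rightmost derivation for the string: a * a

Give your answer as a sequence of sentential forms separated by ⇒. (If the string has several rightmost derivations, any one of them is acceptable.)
Start with E.
Step 1: the rightmost non-terminal is E; apply E → T:  T
Step 2: the rightmost non-terminal is T; apply T → T * F:  T * F
Step 3: the rightmost non-terminal is F; apply F → a:  T * a
Step 4: the rightmost non-terminal is T; apply T → F:  F * a
Step 5: the rightmost non-terminal is F; apply F → a:  a * a

Final answer: E ⇒ T ⇒ T * F ⇒ T * a ⇒ F * a ⇒ a * a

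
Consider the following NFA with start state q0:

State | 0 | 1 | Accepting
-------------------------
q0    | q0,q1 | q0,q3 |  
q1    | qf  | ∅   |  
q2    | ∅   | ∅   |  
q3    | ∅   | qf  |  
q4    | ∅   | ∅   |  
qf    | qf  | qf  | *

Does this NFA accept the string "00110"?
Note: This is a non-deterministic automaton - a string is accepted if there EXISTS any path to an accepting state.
Track the set of states the NFA could be in: start {q0}
Read '0': {q0} → {q0, q1}
Read '0': {q0, q1} → {q0, q1, qf}
Read '1': {q0, q1, qf} → {q0, q3, qf}
Read '1': {q0, q3, qf} → {q0, q3, qf}
Read '0': {q0, q3, qf} → {q0, q1, qf}
Final set {q0, q1, qf} contains accepting state(s) {qf} → accepted.

Final answer: Yes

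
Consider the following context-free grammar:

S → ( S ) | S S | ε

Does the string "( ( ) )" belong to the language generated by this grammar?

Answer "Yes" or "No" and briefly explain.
A derivation exists: S ⇒ ( S ) ⇒ ( ( S ) ) ⇒ ( ( ) ) (using S → ( S ) twice, then S → ε).

Final answer: Yes - a valid derivation exists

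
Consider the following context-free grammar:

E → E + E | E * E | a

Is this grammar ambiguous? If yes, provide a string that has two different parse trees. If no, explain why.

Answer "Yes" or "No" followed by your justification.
Two different leftmost derivations of a + a * a:
  (1) E ⇒ E + E ⇒ a + E ⇒ a + E * E ⇒ a + a * E ⇒ a + a * a   (tree groups a + (a * a))
  (2) E ⇒ E * E ⇒ E + E * E ⇒ a + E * E ⇒ a + a * E ⇒ a + a * a   (tree groups (a + a) * a)
Two distinct leftmost derivations = two distinct parse trees, so the grammar is ambiguous.

Final answer: Yes - the string 'a + a * a' has two distinct leftmost derivations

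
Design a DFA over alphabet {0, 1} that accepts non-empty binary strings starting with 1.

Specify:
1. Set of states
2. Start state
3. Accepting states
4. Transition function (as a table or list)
One valid DFA (any DFA recognizing the same language is acceptable):
States: {q0, q1, q2}
Start: q0
Accepting: {q1}
Transitions (accepting states marked with *):
State | 0 | 1 | Accepting
-------------------------
q0    | q2 | q1 |  
q1    | q1 | q1 | *
q2    | q2 | q2 |  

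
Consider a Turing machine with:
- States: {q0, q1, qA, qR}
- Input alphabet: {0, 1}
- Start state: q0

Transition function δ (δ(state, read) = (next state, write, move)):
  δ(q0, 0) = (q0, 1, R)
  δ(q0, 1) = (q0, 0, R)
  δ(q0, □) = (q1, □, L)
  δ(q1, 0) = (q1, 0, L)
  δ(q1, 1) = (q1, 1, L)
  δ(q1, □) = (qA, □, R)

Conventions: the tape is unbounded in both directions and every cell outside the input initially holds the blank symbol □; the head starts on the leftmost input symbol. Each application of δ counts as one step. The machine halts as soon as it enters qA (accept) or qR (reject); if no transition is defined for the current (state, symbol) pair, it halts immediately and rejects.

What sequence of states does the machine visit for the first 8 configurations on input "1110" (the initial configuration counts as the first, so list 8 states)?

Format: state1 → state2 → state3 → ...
Step 0: [q0]1110 (head at position 0)
Step 1: δ(q0, 1) = (q0, 0, R)  ⊢  0[q0]110 (head at position 1)
Step 2: δ(q0, 1) = (q0, 0, R)  ⊢  00[q0]10 (head at position 2)
Step 3: δ(q0, 1) = (q0, 0, R)  ⊢  000[q0]0 (head at position 3)
Step 4: δ(q0, 0) = (q0, 1, R)  ⊢  0001[q0]□ (head at position 4)
Step 5: δ(q0, □) = (q1, □, L)  ⊢  000[q1]1□ (head at position 3)
Step 6: δ(q1, 1) = (q1, 1, L)  ⊢  00[q1]01□ (head at position 2)
Step 7: δ(q1, 0) = (q1, 0, L)  ⊢  0[q1]001□ (head at position 1)
Reading off the states of these 8 configurations: q0 → q0 → q0 → q0 → q0 → q1 → q1 → q1

Final answer: q0 → q0 → q0 → q0 → q0 → q1 → q1 → q1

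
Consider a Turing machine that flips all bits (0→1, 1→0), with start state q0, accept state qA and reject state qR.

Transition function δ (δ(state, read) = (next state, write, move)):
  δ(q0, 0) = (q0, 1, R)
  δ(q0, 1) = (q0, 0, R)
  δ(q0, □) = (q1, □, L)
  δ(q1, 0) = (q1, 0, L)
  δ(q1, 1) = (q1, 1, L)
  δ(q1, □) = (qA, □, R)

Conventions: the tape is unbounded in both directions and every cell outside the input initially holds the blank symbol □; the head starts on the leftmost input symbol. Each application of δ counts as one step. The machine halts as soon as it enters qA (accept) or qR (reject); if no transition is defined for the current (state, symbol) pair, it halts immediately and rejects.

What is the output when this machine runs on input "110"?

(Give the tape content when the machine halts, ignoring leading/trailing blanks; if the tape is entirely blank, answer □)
Step 0: [q0]110 (head at position 0)
Step 1: δ(q0, 1) = (q0, 0, R)  ⊢  0[q0]10 (head at position 1)
Step 2: δ(q0, 1) = (q0, 0, R)  ⊢  00[q0]0 (head at position 2)
Step 3: δ(q0, 0) = (q0, 1, R)  ⊢  001[q0]□ (head at position 3)
Step 4: δ(q0, □) = (q1, □, L)  ⊢  00[q1]1□ (head at position 2)
Step 5: δ(q1, 1) = (q1, 1, L)  ⊢  0[q1]01□ (head at position 1)
Step 6: δ(q1, 0) = (q1, 0, L)  ⊢  [q1]001□ (head at position 0)
Step 7: δ(q1, 0) = (q1, 0, L)  ⊢  [q1]□001□ (head at position -1)
Step 8: δ(q1, □) = (qA, □, R)  ⊢  □[qA]001□ (head at position 0)
The machine is in qA, so it halts and accepts.
Tape content when halted (ignoring surrounding blanks): 001

Final answer: Output: 001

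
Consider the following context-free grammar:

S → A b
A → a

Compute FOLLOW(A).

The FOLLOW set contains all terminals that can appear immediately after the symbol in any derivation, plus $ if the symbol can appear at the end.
A occurs only in S → A b, where it is immediately followed by the terminal b. So FOLLOW(A) = {b}.

Final answer: {b}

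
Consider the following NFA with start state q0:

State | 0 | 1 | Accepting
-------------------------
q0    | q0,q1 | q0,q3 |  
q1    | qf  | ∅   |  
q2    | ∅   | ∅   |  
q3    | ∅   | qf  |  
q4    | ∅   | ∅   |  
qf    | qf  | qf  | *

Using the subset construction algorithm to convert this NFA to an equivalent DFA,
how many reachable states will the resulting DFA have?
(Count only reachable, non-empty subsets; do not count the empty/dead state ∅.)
Start subset: {q0}
{q0}: on 0 → {q0, q1}, on 1 → {q0, q3}
{q0, q1}: on 0 → {q0, q1, qf}, on 1 → {q0, q3}
{q0, q3}: on 0 → {q0, q1}, on 1 → {q0, q3, qf}
{q0, q1, qf}: on 0 → {q0, q1, qf}, on 1 → {q0, q3, qf}
{q0, q3, qf}: on 0 → {q0, q1, qf}, on 1 → {q0, q3, qf}
Reachable non-empty subsets: {q0}, {q0, q1}, {q0, q3}, {q0, q1, qf}, {q0, q3, qf} — 5 in total.

Final answer: 5 states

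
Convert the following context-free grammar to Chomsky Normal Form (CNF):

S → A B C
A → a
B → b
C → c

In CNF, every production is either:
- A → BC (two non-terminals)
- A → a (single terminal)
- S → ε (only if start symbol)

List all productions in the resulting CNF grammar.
The grammar has no ε-productions or unit productions to eliminate.
A → a is already in CNF (single terminal) – keep it.
B → b is already in CNF (single terminal) – keep it.
C → c is already in CNF (single terminal) – keep it.
S → A B C has 3 symbols on the right: break it into binary productions S → A X0, X0 → B C.
Resulting CNF grammar (5 productions): A → a; B → b; C → c; S → A X0; X0 → B C

Final answer: A → a; B → b; C → c; S → A X0; X0 → B C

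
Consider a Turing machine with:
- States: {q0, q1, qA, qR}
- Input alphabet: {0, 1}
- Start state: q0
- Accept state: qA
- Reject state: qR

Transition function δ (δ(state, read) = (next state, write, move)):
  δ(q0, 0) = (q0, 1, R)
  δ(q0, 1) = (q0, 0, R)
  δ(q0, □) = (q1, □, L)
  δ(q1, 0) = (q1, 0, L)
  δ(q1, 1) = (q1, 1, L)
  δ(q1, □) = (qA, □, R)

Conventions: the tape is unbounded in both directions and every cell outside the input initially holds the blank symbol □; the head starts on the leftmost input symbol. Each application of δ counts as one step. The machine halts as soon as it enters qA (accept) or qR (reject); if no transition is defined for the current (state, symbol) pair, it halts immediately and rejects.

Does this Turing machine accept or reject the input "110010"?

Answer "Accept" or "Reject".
Step 0: [q0]110010 (head at position 0)
Step 1: δ(q0, 1) = (q0, 0, R)  ⊢  0[q0]10010 (head at position 1)
Step 2: δ(q0, 1) = (q0, 0, R)  ⊢  00[q0]0010 (head at position 2)
Step 3: δ(q0, 0) = (q0, 1, R)  ⊢  001[q0]010 (head at position 3)
Step 4: δ(q0, 0) = (q0, 1, R)  ⊢  0011[q0]10 (head at position 4)
Step 5: δ(q0, 1) = (q0, 0, R)  ⊢  00110[q0]0 (head at position 5)
Step 6: δ(q0, 0) = (q0, 1, R)  ⊢  001101[q0]□ (head at position 6)
Step 7: δ(q0, □) = (q1, □, L)  ⊢  00110[q1]1□ (head at position 5)
Step 8: δ(q1, 1) = (q1, 1, L)  ⊢  0011[q1]01□ (head at position 4)
Step 9: δ(q1, 0) = (q1, 0, L)  ⊢  001[q1]101□ (head at position 3)
Step 10: δ(q1, 1) = (q1, 1, L)  ⊢  00[q1]1101□ (head at position 2)
Step 11: δ(q1, 1) = (q1, 1, L)  ⊢  0[q1]01101□ (head at position 1)
Step 12: δ(q1, 0) = (q1, 0, L)  ⊢  [q1]001101□ (head at position 0)
Step 13: δ(q1, 0) = (q1, 0, L)  ⊢  [q1]□001101□ (head at position -1)
Step 14: δ(q1, □) = (qA, □, R)  ⊢  □[qA]001101□ (head at position 0)
The machine is in qA, so it halts and accepts.

Final answer: Accept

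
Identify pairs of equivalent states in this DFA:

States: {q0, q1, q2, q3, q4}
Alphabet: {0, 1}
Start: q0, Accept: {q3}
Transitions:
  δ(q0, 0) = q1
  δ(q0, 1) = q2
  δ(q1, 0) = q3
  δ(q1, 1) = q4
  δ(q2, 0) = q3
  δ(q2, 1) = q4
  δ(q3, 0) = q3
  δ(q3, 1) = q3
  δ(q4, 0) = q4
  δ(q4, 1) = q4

Using the table-filling algorithm:
Round 0 – mark pairs where exactly one state is accepting: (q0,q3), (q1,q3), (q2,q3), (q3,q4)
Round 1 – newly marked: (q0,q1) [on 0: q1 vs q3, already marked]; (q0,q2) [on 0: q1 vs q3, already marked]; (q1,q4) [on 0: q3 vs q4, already marked]; (q2,q4) [on 0: q3 vs q4, already marked]
Round 2 – newly marked: (q0,q4) [on 0: q1 vs q4, already marked]
No further pairs can be marked.
(q1, q2) unmarked: δ(q1,0)=q3, δ(q2,0)=q3; δ(q1,1)=q4, δ(q2,1)=q4 → equivalent
Equivalent pairs: (q1, q2)

Final answer: Equivalent pairs: (q1, q2)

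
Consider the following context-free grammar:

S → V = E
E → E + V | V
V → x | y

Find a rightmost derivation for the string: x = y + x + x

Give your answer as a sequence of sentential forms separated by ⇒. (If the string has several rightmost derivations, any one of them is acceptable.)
Start with S.
Step 1: the rightmost non-terminal is S; apply S → V = E:  V = E
Step 2: the rightmost non-terminal is E; apply E → E + V:  V = E + V
Step 3: the rightmost non-terminal is V; apply V → x:  V = E + x
Step 4: the rightmost non-terminal is E; apply E → E + V:  V = E + V + x
Step 5: the rightmost non-terminal is V; apply V → x:  V = E + x + x
Step 6: the rightmost non-terminal is E; apply E → V:  V = V + x + x
Step 7: the rightmost non-terminal is V; apply V → y:  V = y + x + x
Step 8: the rightmost non-terminal is V; apply V → x:  x = y + x + x

Final answer: S ⇒ V = E ⇒ V = E + V ⇒ V = E + x ⇒ V = E + V + x ⇒ V = E + x + x ⇒ V = V + x + x ⇒ V = y + x + x ⇒ x = y + x + x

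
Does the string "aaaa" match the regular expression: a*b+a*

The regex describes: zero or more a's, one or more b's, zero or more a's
No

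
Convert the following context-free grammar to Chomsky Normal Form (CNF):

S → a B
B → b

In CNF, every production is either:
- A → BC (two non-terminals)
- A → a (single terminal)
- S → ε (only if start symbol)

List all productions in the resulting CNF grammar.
The grammar has no ε-productions or unit productions to eliminate.
S → a B has terminal a in a right-hand side of length ≥ 2: introduce T_a → a and use T_a in place of a.
B → b is already in CNF (single terminal) – keep it.
S → a B becomes S → T_a B.
Resulting CNF grammar (3 productions): T_a → a; B → b; S → T_a B

Final answer: T_a → a; B → b; S → T_a B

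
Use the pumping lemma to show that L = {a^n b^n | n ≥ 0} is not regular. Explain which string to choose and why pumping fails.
Language: L = {a^n b^n | n ≥ 0} (equal numbers of a's followed by b's)
Step 1: Assume for contradiction that L is regular, with pumping length p.
Step 2: Choose s = a^p b^p. Then s ∈ L (it has p a's followed by p b's) and |s| ≥ p.
Step 3: Consider any decomposition s = xyz with |xy| ≤ p and |y| > 0. Since |xy| ≤ p and the first p symbols of s are all a's, y = a^k for some k with 1 ≤ k ≤ p.
Step 4: Pumping up (i = 2): xy²z = a^(p+k) b^p, which has more a's than b's, so xy²z ∉ L.
This contradicts the pumping lemma, so L is not regular.

Final answer: Choose s = a^p b^p. Since |xy| ≤ p, y = a^k with k ≥ 1. Then xy²z = a^(p+k) b^p ∉ L.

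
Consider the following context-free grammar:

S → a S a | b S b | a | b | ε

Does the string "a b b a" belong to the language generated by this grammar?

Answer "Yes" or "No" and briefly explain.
A derivation exists: S ⇒ a S a ⇒ a b S b a ⇒ a b b a (using S → a S a, S → b S b, then S → ε).

Final answer: Yes - a valid derivation exists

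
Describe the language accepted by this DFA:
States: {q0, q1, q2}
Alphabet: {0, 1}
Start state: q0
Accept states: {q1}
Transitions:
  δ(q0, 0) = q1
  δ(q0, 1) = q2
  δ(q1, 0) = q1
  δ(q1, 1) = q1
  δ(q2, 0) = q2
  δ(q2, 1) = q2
Analyzing the DFA structure:
Start state: q0
Accept states: {q1}
Interpreting what each state remembers (checking against the transitions):
  q0: nothing has been read yet
  q1: the first symbol was 0
  q2: the first symbol was 1 (trap state)
  δ(q0, 0): in q0 (nothing has been read yet), after reading 0 we have: the first symbol was 0 → q1
  δ(q0, 1): in q0 (nothing has been read yet), after reading 1 we have: the first symbol was 1 (trap state) → q2
  δ(q1, 0): in q1 (the first symbol was 0), after reading 0 we have: the first symbol was 0 → q1
  δ(q1, 1): in q1 (the first symbol was 0), after reading 1 we have: the first symbol was 0 → q1
  δ(q2, 0): in q2 (the first symbol was 1 (trap state)), after reading 0 we have: the first symbol was 1 (trap state) → q2
  δ(q2, 1): in q2 (the first symbol was 1 (trap state)), after reading 1 we have: the first symbol was 1 (trap state) → q2
A string is accepted iff it ends in {q1}, i.e. the first symbol was 0.
Language: All binary strings starting with 0

Final answer: All binary strings starting with 0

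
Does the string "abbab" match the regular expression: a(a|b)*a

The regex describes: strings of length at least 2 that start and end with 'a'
No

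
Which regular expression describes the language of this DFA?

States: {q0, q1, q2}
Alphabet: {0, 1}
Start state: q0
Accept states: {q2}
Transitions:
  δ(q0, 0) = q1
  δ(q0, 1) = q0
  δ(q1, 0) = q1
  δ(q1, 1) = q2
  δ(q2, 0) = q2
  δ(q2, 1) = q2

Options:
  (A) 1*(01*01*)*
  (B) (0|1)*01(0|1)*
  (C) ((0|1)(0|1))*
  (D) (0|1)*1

Testing sample strings against the DFA:
  '1001' -> accepted
  '01100' -> accepted
  '00' -> rejected
  '100' -> rejected
Checking each option for a counterexample:
  (A) 1*(01*01*)*: ε is rejected by the DFA but matches the regex → eliminated
  (B) (0|1)*01(0|1)*: agrees with the DFA on all strings of length ≤ 4
  (C) ((0|1)(0|1))*: ε is rejected by the DFA but matches the regex → eliminated
  (D) (0|1)*1: '1' is rejected by the DFA but matches the regex → eliminated
Only (B) (0|1)*01(0|1)* is consistent with the DFA.

Final answer: (B) (0|1)*01(0|1)*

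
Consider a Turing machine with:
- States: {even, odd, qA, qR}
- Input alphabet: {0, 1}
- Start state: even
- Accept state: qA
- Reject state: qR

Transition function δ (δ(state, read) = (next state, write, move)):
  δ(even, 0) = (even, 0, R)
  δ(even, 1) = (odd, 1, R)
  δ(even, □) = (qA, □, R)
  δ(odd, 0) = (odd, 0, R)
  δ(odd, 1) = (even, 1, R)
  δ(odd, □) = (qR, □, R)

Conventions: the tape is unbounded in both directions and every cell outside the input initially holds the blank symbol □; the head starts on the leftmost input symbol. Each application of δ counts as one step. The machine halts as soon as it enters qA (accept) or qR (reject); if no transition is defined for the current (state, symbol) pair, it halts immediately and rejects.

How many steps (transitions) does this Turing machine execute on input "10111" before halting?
Step 0: [even]10111 (head at position 0)
Step 1: δ(even, 1) = (odd, 1, R)  ⊢  1[odd]0111 (head at position 1)
Step 2: δ(odd, 0) = (odd, 0, R)  ⊢  10[odd]111 (head at position 2)
Step 3: δ(odd, 1) = (even, 1, R)  ⊢  101[even]11 (head at position 3)
Step 4: δ(even, 1) = (odd, 1, R)  ⊢  1011[odd]1 (head at position 4)
Step 5: δ(odd, 1) = (even, 1, R)  ⊢  10111[even]□ (head at position 5)
Step 6: δ(even, □) = (qA, □, R)  ⊢  10111□[qA]□ (head at position 6)
The machine is in qA, so it halts and accepts.
Number of transitions executed: 6.

Final answer: 6 steps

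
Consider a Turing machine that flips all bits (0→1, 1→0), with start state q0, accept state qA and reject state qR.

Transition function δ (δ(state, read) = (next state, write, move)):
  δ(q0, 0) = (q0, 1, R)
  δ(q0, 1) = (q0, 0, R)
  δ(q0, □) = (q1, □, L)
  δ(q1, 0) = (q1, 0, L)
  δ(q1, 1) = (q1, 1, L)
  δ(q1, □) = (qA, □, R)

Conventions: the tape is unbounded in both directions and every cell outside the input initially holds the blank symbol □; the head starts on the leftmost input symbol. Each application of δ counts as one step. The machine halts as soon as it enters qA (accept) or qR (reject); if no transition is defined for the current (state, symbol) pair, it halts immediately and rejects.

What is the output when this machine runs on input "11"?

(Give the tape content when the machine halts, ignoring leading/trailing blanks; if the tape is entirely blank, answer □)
Step 0: [q0]11 (head at position 0)
Step 1: δ(q0, 1) = (q0, 0, R)  ⊢  0[q0]1 (head at position 1)
Step 2: δ(q0, 1) = (q0, 0, R)  ⊢  00[q0]□ (head at position 2)
Step 3: δ(q0, □) = (q1, □, L)  ⊢  0[q1]0□ (head at position 1)
Step 4: δ(q1, 0) = (q1, 0, L)  ⊢  [q1]00□ (head at position 0)
Step 5: δ(q1, 0) = (q1, 0, L)  ⊢  [q1]□00□ (head at position -1)
Step 6: δ(q1, □) = (qA, □, R)  ⊢  □[qA]00□ (head at position 0)
The machine is in qA, so it halts and accepts.
Tape content when halted (ignoring surrounding blanks): 00

Final answer: Output: 00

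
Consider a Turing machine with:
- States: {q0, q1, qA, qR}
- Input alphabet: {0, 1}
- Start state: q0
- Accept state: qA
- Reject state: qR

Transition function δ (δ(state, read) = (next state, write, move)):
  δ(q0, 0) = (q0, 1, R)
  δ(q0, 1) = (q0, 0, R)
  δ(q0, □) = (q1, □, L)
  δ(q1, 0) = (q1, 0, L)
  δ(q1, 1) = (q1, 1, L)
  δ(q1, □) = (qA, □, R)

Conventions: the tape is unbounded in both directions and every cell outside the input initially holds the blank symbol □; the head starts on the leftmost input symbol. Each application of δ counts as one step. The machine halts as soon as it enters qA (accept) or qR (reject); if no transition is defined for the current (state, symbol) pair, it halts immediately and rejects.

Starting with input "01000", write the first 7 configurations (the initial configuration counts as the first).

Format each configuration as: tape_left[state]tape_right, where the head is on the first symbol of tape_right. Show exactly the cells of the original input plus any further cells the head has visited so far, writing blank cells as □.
Step 0: [q0]01000 (head at position 0)
Step 1: δ(q0, 0) = (q0, 1, R)  ⊢  1[q0]1000 (head at position 1)
Step 2: δ(q0, 1) = (q0, 0, R)  ⊢  10[q0]000 (head at position 2)
Step 3: δ(q0, 0) = (q0, 1, R)  ⊢  101[q0]00 (head at position 3)
Step 4: δ(q0, 0) = (q0, 1, R)  ⊢  1011[q0]0 (head at position 4)
Step 5: δ(q0, 0) = (q0, 1, R)  ⊢  10111[q0]□ (head at position 5)
Step 6: δ(q0, □) = (q1, □, L)  ⊢  1011[q1]1□ (head at position 4)

Final answer: [q0]01000 ⊢ 1[q0]1000 ⊢ 10[q0]000 ⊢ 101[q0]00 ⊢ 1011[q0]0 ⊢ 10111[q0]□ ⊢ 1011[q1]1□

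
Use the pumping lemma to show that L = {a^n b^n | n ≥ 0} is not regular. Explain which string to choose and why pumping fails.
Language: L = {a^n b^n | n ≥ 0} (equal numbers of a's followed by b's)
Step 1: Assume for contradiction that L is regular, with pumping length p.
Step 2: Choose s = a^p b^p. Then s ∈ L (it has p a's followed by p b's) and |s| ≥ p.
Step 3: Consider any decomposition s = xyz with |xy| ≤ p and |y| > 0. Since |xy| ≤ p and the first p symbols of s are all a's, y = a^k for some k with 1 ≤ k ≤ p.
Step 4: Pumping up (i = 2): xy²z = a^(p+k) b^p, which has more a's than b's, so xy²z ∉ L.
This contradicts the pumping lemma, so L is not regular.

Final answer: Choose s = a^p b^p. Since |xy| ≤ p, y = a^k with k ≥ 1. Then xy²z = a^(p+k) b^p ∉ L.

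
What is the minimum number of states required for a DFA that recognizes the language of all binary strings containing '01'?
Language: binary strings containing '01'
Lower bound (Myhill–Nerode): the prefixes ε, 0, 01 are pairwise distinguishable:
  ε vs 01: suffix ε distinguishes them (ε is rejected, 01 is accepted)
  0 vs 01: suffix ε distinguishes them (0 is rejected, 01 is accepted)
  ε vs 0: suffix 1 distinguishes them (ε·1 = 1 is rejected, 0·1 = 01 is accepted)
So any DFA needs at least 3 states.
Upper bound: a DFA with 3 states exists (one state per class above: 'no progress', 'last symbol 0', and 'seen 01' (accepting sink)).
Minimum states: 3

Final answer: 3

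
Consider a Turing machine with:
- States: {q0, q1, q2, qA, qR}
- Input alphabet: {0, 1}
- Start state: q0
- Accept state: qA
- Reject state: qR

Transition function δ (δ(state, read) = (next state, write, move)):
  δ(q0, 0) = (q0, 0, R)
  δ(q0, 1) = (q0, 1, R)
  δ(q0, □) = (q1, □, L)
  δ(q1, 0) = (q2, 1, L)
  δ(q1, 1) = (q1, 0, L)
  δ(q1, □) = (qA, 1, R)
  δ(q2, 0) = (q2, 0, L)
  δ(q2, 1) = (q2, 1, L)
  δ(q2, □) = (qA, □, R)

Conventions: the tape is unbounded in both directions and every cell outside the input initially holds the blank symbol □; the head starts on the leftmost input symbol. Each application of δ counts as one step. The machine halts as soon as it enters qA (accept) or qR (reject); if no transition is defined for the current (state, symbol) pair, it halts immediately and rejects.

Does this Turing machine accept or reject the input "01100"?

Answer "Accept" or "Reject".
Step 0: [q0]01100 (head at position 0)
Step 1: δ(q0, 0) = (q0, 0, R)  ⊢  0[q0]1100 (head at position 1)
Step 2: δ(q0, 1) = (q0, 1, R)  ⊢  01[q0]100 (head at position 2)
Step 3: δ(q0, 1) = (q0, 1, R)  ⊢  011[q0]00 (head at position 3)
Step 4: δ(q0, 0) = (q0, 0, R)  ⊢  0110[q0]0 (head at position 4)
Step 5: δ(q0, 0) = (q0, 0, R)  ⊢  01100[q0]□ (head at position 5)
Step 6: δ(q0, □) = (q1, □, L)  ⊢  0110[q1]0□ (head at position 4)
Step 7: δ(q1, 0) = (q2, 1, L)  ⊢  011[q2]01□ (head at position 3)
Step 8: δ(q2, 0) = (q2, 0, L)  ⊢  01[q2]101□ (head at position 2)
Step 9: δ(q2, 1) = (q2, 1, L)  ⊢  0[q2]1101□ (head at position 1)
Step 10: δ(q2, 1) = (q2, 1, L)  ⊢  [q2]01101□ (head at position 0)
Step 11: δ(q2, 0) = (q2, 0, L)  ⊢  [q2]□01101□ (head at position -1)
Step 12: δ(q2, □) = (qA, □, R)  ⊢  □[qA]01101□ (head at position 0)
The machine is in qA, so it halts and accepts.

Final answer: Accept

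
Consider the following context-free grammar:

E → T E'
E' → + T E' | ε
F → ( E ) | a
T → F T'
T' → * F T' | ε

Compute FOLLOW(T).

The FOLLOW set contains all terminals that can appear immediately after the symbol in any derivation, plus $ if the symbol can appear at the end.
Useful FIRST sets: FIRST(E') = {+, ε}, FIRST(T') = {*, ε} (both E' and T' are nullable).
FOLLOW(E): E is the start symbol → $; E appears in F → ( E ) followed by ')' → FOLLOW(E) = {), $}.
FOLLOW(E'): E' appears at the right end of E → T E' and of E' → + T E', so FOLLOW(E') ⊇ FOLLOW(E) (the second occurrence adds nothing new). FOLLOW(E') = {), $}.
FOLLOW(T): in E → T E' and E' → + T E', T is followed by E': add FIRST(E') minus ε = {+}; since E' is nullable, also add FOLLOW(E) and FOLLOW(E') = {), $}. FOLLOW(T) = {+, ), $}.

Final answer: {$, ), +}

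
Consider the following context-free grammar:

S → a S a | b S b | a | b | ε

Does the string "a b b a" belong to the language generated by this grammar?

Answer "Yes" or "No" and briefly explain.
A derivation exists: S ⇒ a S a ⇒ a b S b a ⇒ a b b a (using S → a S a, S → b S b, then S → ε).

Final answer: Yes - a valid derivation exists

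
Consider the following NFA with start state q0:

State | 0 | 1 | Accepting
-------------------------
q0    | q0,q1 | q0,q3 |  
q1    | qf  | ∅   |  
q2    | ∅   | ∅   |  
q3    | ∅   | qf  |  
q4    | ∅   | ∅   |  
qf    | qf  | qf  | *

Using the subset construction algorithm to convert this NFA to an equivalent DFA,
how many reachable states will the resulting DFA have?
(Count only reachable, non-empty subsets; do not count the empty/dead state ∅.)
Start subset: {q0}
{q0}: on 0 → {q0, q1}, on 1 → {q0, q3}
{q0, q1}: on 0 → {q0, q1, qf}, on 1 → {q0, q3}
{q0, q3}: on 0 → {q0, q1}, on 1 → {q0, q3, qf}
{q0, q1, qf}: on 0 → {q0, q1, qf}, on 1 → {q0, q3, qf}
{q0, q3, qf}: on 0 → {q0, q1, qf}, on 1 → {q0, q3, qf}
Reachable non-empty subsets: {q0}, {q0, q1}, {q0, q3}, {q0, q1, qf}, {q0, q3, qf} — 5 in total.

Final answer: 5 states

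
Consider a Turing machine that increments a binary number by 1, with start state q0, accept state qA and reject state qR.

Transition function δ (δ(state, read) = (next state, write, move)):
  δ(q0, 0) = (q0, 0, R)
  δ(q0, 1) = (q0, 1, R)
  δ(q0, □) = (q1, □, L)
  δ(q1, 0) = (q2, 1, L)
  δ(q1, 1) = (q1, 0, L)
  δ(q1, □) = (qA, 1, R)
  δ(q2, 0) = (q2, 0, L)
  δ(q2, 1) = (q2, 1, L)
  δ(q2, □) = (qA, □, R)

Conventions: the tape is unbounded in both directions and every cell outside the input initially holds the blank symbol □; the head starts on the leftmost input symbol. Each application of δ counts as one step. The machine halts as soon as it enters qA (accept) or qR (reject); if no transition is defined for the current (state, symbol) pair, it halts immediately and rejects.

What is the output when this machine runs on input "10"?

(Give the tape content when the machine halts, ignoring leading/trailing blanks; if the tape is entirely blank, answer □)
Step 0: [q0]10 (head at position 0)
Step 1: δ(q0, 1) = (q0, 1, R)  ⊢  1[q0]0 (head at position 1)
Step 2: δ(q0, 0) = (q0, 0, R)  ⊢  10[q0]□ (head at position 2)
Step 3: δ(q0, □) = (q1, □, L)  ⊢  1[q1]0□ (head at position 1)
Step 4: δ(q1, 0) = (q2, 1, L)  ⊢  [q2]11□ (head at position 0)
Step 5: δ(q2, 1) = (q2, 1, L)  ⊢  [q2]□11□ (head at position -1)
Step 6: δ(q2, □) = (qA, □, R)  ⊢  □[qA]11□ (head at position 0)
The machine is in qA, so it halts and accepts.
Tape content when halted (ignoring surrounding blanks): 11

Final answer: Output: 11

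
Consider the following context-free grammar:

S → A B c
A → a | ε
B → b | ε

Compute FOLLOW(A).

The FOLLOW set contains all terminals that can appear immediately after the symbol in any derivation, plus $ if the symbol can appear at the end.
A occurs in S → A B c followed by B c. Add FIRST(B) minus ε = {b}; B is nullable (B → ε), so what follows B can also follow A: the terminal c. FOLLOW(A) = {b, c}.

Final answer: {b, c}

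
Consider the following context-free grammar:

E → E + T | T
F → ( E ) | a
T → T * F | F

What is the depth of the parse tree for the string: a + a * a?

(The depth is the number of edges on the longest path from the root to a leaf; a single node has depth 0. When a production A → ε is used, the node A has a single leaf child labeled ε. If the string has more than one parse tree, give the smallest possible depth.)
The grammar is unambiguous; the parse tree of a + a * a is:
E → E + T at the root (depth 0).
  Left E (depth 1) → T (2) → F (3) → a (4).
  Right T (depth 1) → T * F; that T (2) → F (3) → a (4); F (2) → a (3).
The longest root-to-leaf paths have 4 edges.
Depth = 4.

Final answer: 4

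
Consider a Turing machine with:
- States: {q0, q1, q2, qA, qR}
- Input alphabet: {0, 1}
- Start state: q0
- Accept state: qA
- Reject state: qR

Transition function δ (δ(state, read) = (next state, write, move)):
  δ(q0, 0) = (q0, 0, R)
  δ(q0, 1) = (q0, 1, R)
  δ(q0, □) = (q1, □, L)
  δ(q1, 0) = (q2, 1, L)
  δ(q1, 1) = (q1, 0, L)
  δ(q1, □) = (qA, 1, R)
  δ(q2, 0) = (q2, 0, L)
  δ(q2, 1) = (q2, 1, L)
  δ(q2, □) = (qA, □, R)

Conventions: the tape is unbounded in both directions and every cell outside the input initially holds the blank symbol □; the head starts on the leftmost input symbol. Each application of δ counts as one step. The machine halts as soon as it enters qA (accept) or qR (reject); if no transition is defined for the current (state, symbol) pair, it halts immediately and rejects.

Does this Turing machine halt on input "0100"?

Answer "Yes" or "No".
Step 0: [q0]0100 (head at position 0)
Step 1: δ(q0, 0) = (q0, 0, R)  ⊢  0[q0]100 (head at position 1)
Step 2: δ(q0, 1) = (q0, 1, R)  ⊢  01[q0]00 (head at position 2)
Step 3: δ(q0, 0) = (q0, 0, R)  ⊢  010[q0]0 (head at position 3)
Step 4: δ(q0, 0) = (q0, 0, R)  ⊢  0100[q0]□ (head at position 4)
Step 5: δ(q0, □) = (q1, □, L)  ⊢  010[q1]0□ (head at position 3)
Step 6: δ(q1, 0) = (q2, 1, L)  ⊢  01[q2]01□ (head at position 2)
Step 7: δ(q2, 0) = (q2, 0, L)  ⊢  0[q2]101□ (head at position 1)
Step 8: δ(q2, 1) = (q2, 1, L)  ⊢  [q2]0101□ (head at position 0)
Step 9: δ(q2, 0) = (q2, 0, L)  ⊢  [q2]□0101□ (head at position -1)
Step 10: δ(q2, □) = (qA, □, R)  ⊢  □[qA]0101□ (head at position 0)
The machine is in qA, so it halts and accepts.
It halts after 10 steps.

Final answer: Yes - halts after 10 steps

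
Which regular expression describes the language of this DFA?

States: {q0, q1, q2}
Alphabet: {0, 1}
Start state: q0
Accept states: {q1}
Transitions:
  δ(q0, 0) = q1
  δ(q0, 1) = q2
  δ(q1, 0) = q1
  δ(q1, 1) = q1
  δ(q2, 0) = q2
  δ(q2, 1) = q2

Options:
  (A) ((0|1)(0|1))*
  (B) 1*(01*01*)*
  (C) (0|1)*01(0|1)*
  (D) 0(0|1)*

Testing sample strings against the DFA:
  '010' -> accepted
  '00001' -> accepted
  '1110' -> rejected
  '101' -> rejected
Checking each option for a counterexample:
  (A) ((0|1)(0|1))*: ε is rejected by the DFA but matches the regex → eliminated
  (B) 1*(01*01*)*: ε is rejected by the DFA but matches the regex → eliminated
  (C) (0|1)*01(0|1)*: '0' is accepted by the DFA but does not match the regex → eliminated
  (D) 0(0|1)*: agrees with the DFA on all strings of length ≤ 4
Only (D) 0(0|1)* is consistent with the DFA.

Final answer: (D) 0(0|1)*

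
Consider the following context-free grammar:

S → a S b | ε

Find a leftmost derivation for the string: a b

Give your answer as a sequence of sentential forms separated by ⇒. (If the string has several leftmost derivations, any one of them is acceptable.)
Start with S.
Step 1: the leftmost non-terminal is S; apply S → a S b:  a S b
Step 2: the leftmost non-terminal is S; apply S → ε:  a b

Final answer: S ⇒ a S b ⇒ a b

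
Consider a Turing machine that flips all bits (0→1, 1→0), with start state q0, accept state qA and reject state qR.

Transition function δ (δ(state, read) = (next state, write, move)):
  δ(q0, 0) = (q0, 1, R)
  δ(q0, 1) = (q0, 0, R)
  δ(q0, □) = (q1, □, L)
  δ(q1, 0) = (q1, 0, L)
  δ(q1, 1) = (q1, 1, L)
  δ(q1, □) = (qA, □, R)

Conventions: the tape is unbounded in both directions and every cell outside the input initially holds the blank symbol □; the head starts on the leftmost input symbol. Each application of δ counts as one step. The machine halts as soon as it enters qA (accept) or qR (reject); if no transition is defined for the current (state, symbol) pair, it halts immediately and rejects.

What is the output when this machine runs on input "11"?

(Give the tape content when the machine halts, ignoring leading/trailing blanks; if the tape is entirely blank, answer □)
Step 0: [q0]11 (head at position 0)
Step 1: δ(q0, 1) = (q0, 0, R)  ⊢  0[q0]1 (head at position 1)
Step 2: δ(q0, 1) = (q0, 0, R)  ⊢  00[q0]□ (head at position 2)
Step 3: δ(q0, □) = (q1, □, L)  ⊢  0[q1]0□ (head at position 1)
Step 4: δ(q1, 0) = (q1, 0, L)  ⊢  [q1]00□ (head at position 0)
Step 5: δ(q1, 0) = (q1, 0, L)  ⊢  [q1]□00□ (head at position -1)
Step 6: δ(q1, □) = (qA, □, R)  ⊢  □[qA]00□ (head at position 0)
The machine is in qA, so it halts and accepts.
Tape content when halted (ignoring surrounding blanks): 00

Final answer: Output: 00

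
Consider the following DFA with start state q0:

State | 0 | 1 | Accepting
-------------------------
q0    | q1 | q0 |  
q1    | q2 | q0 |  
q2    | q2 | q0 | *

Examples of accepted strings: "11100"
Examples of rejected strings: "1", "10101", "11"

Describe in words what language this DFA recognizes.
binary strings ending with '00'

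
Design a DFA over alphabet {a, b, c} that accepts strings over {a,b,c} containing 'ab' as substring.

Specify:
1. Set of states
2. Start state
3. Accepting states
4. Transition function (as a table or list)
One valid DFA (any DFA recognizing the same language is acceptable):
States: {q0, q1, q2}
Start: q0
Accepting: {q2}
Transitions (accepting states marked with *):
State | a | b | c | Accepting
-----------------------------
q0    | q1 | q0 | q0 |  
q1    | q1 | q2 | q0 |  
q2    | q2 | q2 | q2 | *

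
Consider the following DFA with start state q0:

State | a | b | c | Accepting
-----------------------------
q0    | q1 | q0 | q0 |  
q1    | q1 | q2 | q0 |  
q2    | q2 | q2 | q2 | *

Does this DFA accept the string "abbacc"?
Start in q0.
Read 'a': q0 → q1
Read 'b': q1 → q2
Read 'b': q2 → q2
Read 'a': q2 → q2
Read 'c': q2 → q2
Read 'c': q2 → q2
Final state q2 is accepting, so the string is accepted.

Final answer: Yes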